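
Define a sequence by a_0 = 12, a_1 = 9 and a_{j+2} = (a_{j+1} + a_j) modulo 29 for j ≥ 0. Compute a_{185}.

We have a_0 = 12, a_1 = 9, a_2 = 21, a_3 = 1, a_4 = 22, a_5 = 23, a_6 = 16, a_7 = 10, a_8 = 26, a_9 = 7, a_{10} = 4, a_{11} = 11, a_{12} = 15, a_{13} = 26, a_{14} = 12, a_{15} = 9.
The sequence repeats with period 14.
So a_{185} = a_{0 + ((185-0) mod 14)} = a_3 = 1.

1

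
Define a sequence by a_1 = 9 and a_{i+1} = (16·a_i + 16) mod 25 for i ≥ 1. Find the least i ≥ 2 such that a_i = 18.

Listing terms: a_1 = 9,  a_2 = 10,  a_3 = 1,  a_4 = 7,  a_5 = 3,  a_6 = 14,  a_7 = 15,  a_8 = 6,  a_9 = 12,  a_{10} = 8,  a_{11} = 19,  a_{12} = 20,  a_{13} = 11,  a_{14} = 17,  a_{15} = 13,  a_{16} = 24,  a_{17} = 0,  a_{18} = 16,  a_{19} = 22,  a_{20} = 18,  a_{21} = 4,  a_{22} = 5,  a_{23} = 21,  a_{24} = 2,  a_{25} = 23,  a_{26} = 9.
Since a_{26} = a_1 = 9, the sequence is periodic with period 25.
The value 18 first appears (with i ≥ 2) at a_{20}.

20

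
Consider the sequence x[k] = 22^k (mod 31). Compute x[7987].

21

x[1] = 22, x[2] = 19, x[3] = 15, x[4] = 20, x[5] = 6, x[6] = 8, x[7] = 21, x[8] = 28, x[9] = 27, x[10] = 5, x[11] = 17, x[12] = 2, x[13] = 13, x[14] = 7, x[15] = 30, x[16] = 9, x[17] = 12, x[18] = 16, x[19] = 11, x[20] = 25, x[21] = 23, x[22] = 10, x[23] = 3, x[24] = 4, x[25] = 26, x[26] = 14, x[27] = 29, x[28] = 18, x[29] = 24, x[30] = 1, x[31] = 22.
The sequence repeats with period 30.
(7987 - 1) mod 30 = 6, so x[7987] = x[7] = 21.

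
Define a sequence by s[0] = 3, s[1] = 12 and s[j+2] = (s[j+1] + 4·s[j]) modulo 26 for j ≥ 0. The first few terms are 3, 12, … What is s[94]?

14

We have s[0] = 3; s[1] = 12; s[2] = 24; s[3] = 20; s[4] = 12; s[5] = 14; s[6] = 10; s[7] = 14; s[8] = 2; s[9] = 6; s[10] = 14; s[11] = 12; s[12] = 16; s[13] = 12; s[14] = 24.
Since (s[13], s[14]) = (s[1], s[2]) = (12, 24) (two consecutive terms determine the rest), the sequence is eventually periodic: after a pre-period of length 1 it cycles with period 12.
For j ≥ 1, s[j] depends only on (j - 1) mod 12. (94 - 1) mod 12 = 9, so s[94] = s[10] = 14.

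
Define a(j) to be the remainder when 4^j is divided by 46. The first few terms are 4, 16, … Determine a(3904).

a(1) = 4,  a(2) = 16,  a(3) = 18,  a(4) = 26,  a(5) = 12,  a(6) = 2,  a(7) = 8,  a(8) = 32,  a(9) = 36,  a(10) = 6,  a(11) = 24,  a(12) = 4.
The sequence repeats with period 11.
So a(3904) = a(1 + ((3904-1) mod 11)) = a(10) = 6.

6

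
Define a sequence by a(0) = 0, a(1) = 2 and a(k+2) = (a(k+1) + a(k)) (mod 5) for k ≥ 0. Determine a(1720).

0

We have a(0) = 0,  a(1) = 2,  a(2) = 2,  a(3) = 4,  a(4) = 1,  a(5) = 0,  a(6) = 1,  a(7) = 1,  a(8) = 2,  a(9) = 3,  a(10) = 0,  a(11) = 3,  a(12) = 3,  a(13) = 1,  a(14) = 4,  a(15) = 0,  a(16) = 4,  a(17) = 4,  a(18) = 3,  a(19) = 2,  a(20) = 0,  a(21) = 2.
The sequence repeats with period 20.
(1720 - 0) mod 20 = 0, so a(1720) = a(0) = 0.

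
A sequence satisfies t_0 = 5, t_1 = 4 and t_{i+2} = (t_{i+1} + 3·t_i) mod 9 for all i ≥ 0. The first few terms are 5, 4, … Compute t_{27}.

We have t_0 = 5; t_1 = 4; t_2 = 1; t_3 = 4; t_4 = 7; t_5 = 1; t_6 = 4.
Since (t_5, t_6) = (t_2, t_3) = (1, 4) (two consecutive terms determine the rest), the sequence is eventually periodic: after a pre-period of length 2 it cycles with period 3.
For i ≥ 2, t_i depends only on (i - 2) mod 3. (27 - 2) mod 3 = 1, so t_{27} = t_3 = 4.

4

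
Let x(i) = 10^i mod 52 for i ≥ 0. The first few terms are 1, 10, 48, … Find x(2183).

4

We have x(0) = 1,  x(1) = 10,  x(2) = 48,  x(3) = 12,  x(4) = 16,  x(5) = 4,  x(6) = 40,  x(7) = 36,  x(8) = 48.
Since x(8) = x(2) = 48, the sequence is eventually periodic: after a pre-period of length 2 it cycles with period 6.
For i ≥ 2, x(i) depends only on (i - 2) mod 6. (2183 - 2) mod 6 = 3, so x(2183) = x(5) = 4.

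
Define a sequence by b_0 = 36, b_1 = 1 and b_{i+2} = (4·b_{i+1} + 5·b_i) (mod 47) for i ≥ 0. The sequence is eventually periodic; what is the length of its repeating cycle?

46

b_0 = 36,  b_1 = 1,  b_2 = 43,  b_3 = 36,  b_4 = 30,  b_5 = 18,  b_6 = 34,  b_7 = 38,  b_8 = 40,  b_9 = 21,  b_{10} = 2,  b_{11} = 19,  b_{12} = 39,  b_{13} = 16,  b_{14} = 24,  b_{15} = 35,  b_{16} = 25,  b_{17} = 40,  b_{18} = 3,  b_{19} = 24,  b_{20} = 17,  b_{21} = 0,  b_{22} = 38,  b_{23} = 11,  b_{24} = 46,  b_{25} = 4,  b_{26} = 11,  b_{27} = 17,  b_{28} = 29,  b_{29} = 13,  b_{30} = 9,  b_{31} = 7,  b_{32} = 26,  b_{33} = 45,  b_{34} = 28,  b_{35} = 8,  b_{36} = 31,  b_{37} = 23,  b_{38} = 12,  b_{39} = 22,  b_{40} = 7,  b_{41} = 44,  b_{42} = 23,  b_{43} = 30,  b_{44} = 0,  b_{45} = 9,  b_{46} = 36,  b_{47} = 1.
The sequence repeats with period 46.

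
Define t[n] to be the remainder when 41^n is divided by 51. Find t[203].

t[1] = 41, t[2] = 49, t[3] = 20, t[4] = 4, t[5] = 11, t[6] = 43, t[7] = 29, t[8] = 16, t[9] = 44, t[10] = 19, t[11] = 14, t[12] = 13, t[13] = 23, t[14] = 25, t[15] = 5, t[16] = 1, t[17] = 41.
The sequence repeats with period 16.
So t[203] = t[1 + ((203-1) mod 16)] = t[11] = 14.

14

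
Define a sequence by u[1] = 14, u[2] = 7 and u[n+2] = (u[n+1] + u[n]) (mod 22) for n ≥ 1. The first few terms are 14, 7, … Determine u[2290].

4

We have u[1] = 14; u[2] = 7; u[3] = 21; u[4] = 6; u[5] = 5; u[6] = 11; u[7] = 16; u[8] = 5; u[9] = 21; u[10] = 4; u[11] = 3; u[12] = 7; u[13] = 10; u[14] = 17; u[15] = 5; u[16] = 0; u[17] = 5; u[18] = 5; u[19] = 10; u[20] = 15; u[21] = 3; u[22] = 18; u[23] = 21; u[24] = 17; u[25] = 16; u[26] = 11; u[27] = 5; u[28] = 16; u[29] = 21; u[30] = 15; u[31] = 14; u[32] = 7.
The sequence repeats with period 30.
So u[2290] = u[1 + ((2290-1) mod 30)] = u[10] = 4.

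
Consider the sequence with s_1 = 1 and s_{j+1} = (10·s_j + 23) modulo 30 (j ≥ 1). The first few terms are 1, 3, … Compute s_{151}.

Listing terms: s_1 = 1; s_2 = 3; s_3 = 23; s_4 = 13; s_5 = 3.
Since s_5 = s_2 = 3, the sequence is eventually periodic: after a pre-period of length 1 it cycles with period 3.
For j ≥ 2, s_j depends only on (j - 2) mod 3. (151 - 2) mod 3 = 2, so s_{151} = s_4 = 13.

13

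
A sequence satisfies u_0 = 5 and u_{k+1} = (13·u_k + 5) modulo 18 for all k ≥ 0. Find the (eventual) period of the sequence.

18

u_0 = 5; u_1 = 16; u_2 = 15; u_3 = 2; u_4 = 13; u_5 = 12; u_6 = 17; u_7 = 10; u_8 = 9; u_9 = 14; u_{10} = 7; u_{11} = 6; u_{12} = 11; u_{13} = 4; u_{14} = 3; u_{15} = 8; u_{16} = 1; u_{17} = 0; u_{18} = 5.
Since u_{18} = u_0 = 5, the sequence is periodic with period 18.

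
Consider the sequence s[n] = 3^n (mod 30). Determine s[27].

27

s[1] = 3,  s[2] = 9,  s[3] = 27,  s[4] = 21,  s[5] = 3.
Since s[5] = s[1] = 3, the sequence is periodic with period 4.
So s[27] = s[1 + ((27-1) mod 4)] = s[3] = 27.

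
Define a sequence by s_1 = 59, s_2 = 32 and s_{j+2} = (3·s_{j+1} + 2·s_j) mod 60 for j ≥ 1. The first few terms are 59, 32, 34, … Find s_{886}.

Listing terms: s_1 = 59,  s_2 = 32,  s_3 = 34,  s_4 = 46,  s_5 = 26,  s_6 = 50,  s_7 = 22,  s_8 = 46,  s_9 = 2,  s_{10} = 38,  s_{11} = 58,  s_{12} = 10,  s_{13} = 26,  s_{14} = 38,  s_{15} = 46,  s_{16} = 34,  s_{17} = 14,  s_{18} = 50,  s_{19} = 58,  s_{20} = 34,  s_{21} = 38,  s_{22} = 2,  s_{23} = 22,  s_{24} = 10,  s_{25} = 14,  s_{26} = 2,  s_{27} = 34,  s_{28} = 46.
Since (s_{27}, s_{28}) = (s_3, s_4) = (34, 46) (two consecutive terms determine the rest), the sequence is eventually periodic: after a pre-period of length 2 it cycles with period 24.
For j ≥ 3, s_j depends only on (j - 3) mod 24. (886 - 3) mod 24 = 19, so s_{886} = s_{22} = 2.

2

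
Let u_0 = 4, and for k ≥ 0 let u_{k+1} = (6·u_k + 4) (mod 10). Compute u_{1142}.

Listing terms: u_0 = 4; u_1 = 8; u_2 = 2; u_3 = 6; u_4 = 0; u_5 = 4.
Since u_5 = u_0 = 4, the sequence is periodic with period 5.
So u_{1142} = u_{0 + ((1142-0) mod 5)} = u_2 = 2.

2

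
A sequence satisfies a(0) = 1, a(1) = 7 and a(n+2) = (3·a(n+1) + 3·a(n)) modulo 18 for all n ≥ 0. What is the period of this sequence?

Listing terms: a(0) = 1,  a(1) = 7,  a(2) = 6,  a(3) = 3,  a(4) = 9,  a(5) = 0,  a(6) = 9,  a(7) = 9,  a(8) = 0.
Since (a(7), a(8)) = (a(4), a(5)) = (9, 0) (two consecutive terms determine the rest), the sequence is eventually periodic: after a pre-period of length 4 it cycles with period 3.

3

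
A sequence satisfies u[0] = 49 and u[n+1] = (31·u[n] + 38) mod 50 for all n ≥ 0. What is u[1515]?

We have u[0] = 49, u[1] = 7, u[2] = 5, u[3] = 43, u[4] = 21, u[5] = 39, u[6] = 47, u[7] = 45, u[8] = 33, u[9] = 11, u[10] = 29, u[11] = 37, u[12] = 35, u[13] = 23, u[14] = 1, u[15] = 19, u[16] = 27, u[17] = 25, u[18] = 13, u[19] = 41, u[20] = 9, u[21] = 17, u[22] = 15, u[23] = 3, u[24] = 31, u[25] = 49.
Since u[25] = u[0] = 49, the sequence is periodic with period 25.
So u[1515] = u[0 + ((1515-0) mod 25)] = u[15] = 19.

19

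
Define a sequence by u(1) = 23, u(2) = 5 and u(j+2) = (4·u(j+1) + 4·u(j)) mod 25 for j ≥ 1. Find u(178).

u(1) = 23, u(2) = 5, u(3) = 12, u(4) = 18, u(5) = 20, u(6) = 2, u(7) = 13, u(8) = 10, u(9) = 17, u(10) = 8, u(11) = 0, u(12) = 7, u(13) = 3, u(14) = 15, u(15) = 22, u(16) = 23, u(17) = 5.
Since (u(16), u(17)) = (u(1), u(2)) = (23, 5) (two consecutive terms determine the rest), the sequence is periodic with period 15.
(178 - 1) mod 15 = 12, so u(178) = u(13) = 3.

3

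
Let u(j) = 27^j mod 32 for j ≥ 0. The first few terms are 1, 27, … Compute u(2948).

17

Listing terms: u(0) = 1, u(1) = 27, u(2) = 25, u(3) = 3, u(4) = 17, u(5) = 11, u(6) = 9, u(7) = 19, u(8) = 1.
Since u(8) = u(0) = 1, the sequence is periodic with period 8.
(2948 - 0) mod 8 = 4, so u(2948) = u(4) = 17.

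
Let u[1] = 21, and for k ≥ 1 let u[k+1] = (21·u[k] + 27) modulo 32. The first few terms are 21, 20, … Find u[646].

8

u[1] = 21; u[2] = 20; u[3] = 31; u[4] = 6; u[5] = 25; u[6] = 8; u[7] = 3; u[8] = 26; u[9] = 29; u[10] = 28; u[11] = 7; u[12] = 14; u[13] = 1; u[14] = 16; u[15] = 11; u[16] = 2; u[17] = 5; u[18] = 4; u[19] = 15; u[20] = 22; u[21] = 9; u[22] = 24; u[23] = 19; u[24] = 10; u[25] = 13; u[26] = 12; u[27] = 23; u[28] = 30; u[29] = 17; u[30] = 0; u[31] = 27; u[32] = 18; u[33] = 21.
The sequence repeats with period 32.
(646 - 1) mod 32 = 5, so u[646] = u[6] = 8.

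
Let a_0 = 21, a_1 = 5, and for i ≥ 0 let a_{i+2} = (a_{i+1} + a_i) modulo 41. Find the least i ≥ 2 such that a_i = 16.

Computing terms: a_0 = 21,  a_1 = 5,  a_2 = 26,  a_3 = 31,  a_4 = 16,  a_5 = 6,  a_6 = 22,  a_7 = 28,  a_8 = 9,  a_9 = 37,  a_{10} = 5,  a_{11} = 1,  a_{12} = 6,  a_{13} = 7,  a_{14} = 13,  a_{15} = 20,  a_{16} = 33,  a_{17} = 12,  a_{18} = 4,  a_{19} = 16,  a_{20} = 20,  a_{21} = 36,  a_{22} = 15,  a_{23} = 10,  a_{24} = 25,  a_{25} = 35,  a_{26} = 19,  a_{27} = 13,  a_{28} = 32,  a_{29} = 4,  a_{30} = 36,  a_{31} = 40,  a_{32} = 35,  a_{33} = 34,  a_{34} = 28,  a_{35} = 21,  a_{36} = 8,  a_{37} = 29,  a_{38} = 37,  a_{39} = 25,  a_{40} = 21,  a_{41} = 5.
The sequence repeats with period 40.
The value 16 first appears (with i ≥ 2) at a_4.

4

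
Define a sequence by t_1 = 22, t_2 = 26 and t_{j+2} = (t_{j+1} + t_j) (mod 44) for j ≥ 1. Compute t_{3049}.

Computing terms: t_1 = 22; t_2 = 26; t_3 = 4; t_4 = 30; t_5 = 34; t_6 = 20; t_7 = 10; t_8 = 30; t_9 = 40; t_{10} = 26; t_{11} = 22; t_{12} = 4; t_{13} = 26; t_{14} = 30; t_{15} = 12; t_{16} = 42; t_{17} = 10; t_{18} = 8; t_{19} = 18; t_{20} = 26; t_{21} = 0; t_{22} = 26; t_{23} = 26; t_{24} = 8; t_{25} = 34; t_{26} = 42; t_{27} = 32; t_{28} = 30; t_{29} = 18; t_{30} = 4; t_{31} = 22; t_{32} = 26.
Since (t_{31}, t_{32}) = (t_1, t_2) = (22, 26) (two consecutive terms determine the rest), the sequence is periodic with period 30.
(3049 - 1) mod 30 = 18, so t_{3049} = t_{19} = 18.

18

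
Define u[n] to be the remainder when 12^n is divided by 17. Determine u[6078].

u[0] = 1; u[1] = 12; u[2] = 8; u[3] = 11; u[4] = 13; u[5] = 3; u[6] = 2; u[7] = 7; u[8] = 16; u[9] = 5; u[10] = 9; u[11] = 6; u[12] = 4; u[13] = 14; u[14] = 15; u[15] = 10; u[16] = 1.
Since u[16] = u[0] = 1, the sequence is periodic with period 16.
So u[6078] = u[0 + ((6078-0) mod 16)] = u[14] = 15.

15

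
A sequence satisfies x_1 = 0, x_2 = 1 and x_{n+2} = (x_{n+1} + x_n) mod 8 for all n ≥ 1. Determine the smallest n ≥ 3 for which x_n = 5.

6

We have x_1 = 0,  x_2 = 1,  x_3 = 1,  x_4 = 2,  x_5 = 3,  x_6 = 5,  x_7 = 0,  x_8 = 5,  x_9 = 5,  x_{10} = 2,  x_{11} = 7,  x_{12} = 1,  x_{13} = 0,  x_{14} = 1.
Since (x_{13}, x_{14}) = (x_1, x_2) = (0, 1) (two consecutive terms determine the rest), the sequence is periodic with period 12.
The value 5 first appears (with n ≥ 3) at x_6.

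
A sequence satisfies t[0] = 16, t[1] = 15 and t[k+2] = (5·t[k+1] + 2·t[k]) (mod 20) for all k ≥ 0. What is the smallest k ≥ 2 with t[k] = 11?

8

Listing terms: t[0] = 16, t[1] = 15, t[2] = 7, t[3] = 5, t[4] = 19, t[5] = 5, t[6] = 3, t[7] = 5, t[8] = 11, t[9] = 5, t[10] = 7, t[11] = 5.
Since (t[10], t[11]) = (t[2], t[3]) = (7, 5) (two consecutive terms determine the rest), the sequence is eventually periodic: after a pre-period of length 2 it cycles with period 8.
The value 11 first appears (with k ≥ 2) at t[8].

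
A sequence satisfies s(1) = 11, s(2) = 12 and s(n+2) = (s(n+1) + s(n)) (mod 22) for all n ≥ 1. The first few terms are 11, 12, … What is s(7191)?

Listing terms: s(1) = 11; s(2) = 12; s(3) = 1; s(4) = 13; s(5) = 14; s(6) = 5; s(7) = 19; s(8) = 2; s(9) = 21; s(10) = 1; s(11) = 0; s(12) = 1; s(13) = 1; s(14) = 2; s(15) = 3; s(16) = 5; s(17) = 8; s(18) = 13; s(19) = 21; s(20) = 12; s(21) = 11; s(22) = 1; s(23) = 12; s(24) = 13; s(25) = 3; s(26) = 16; s(27) = 19; s(28) = 13; s(29) = 10; s(30) = 1; s(31) = 11; s(32) = 12.
The sequence repeats with period 30.
So s(7191) = s(1 + ((7191-1) mod 30)) = s(21) = 11.

11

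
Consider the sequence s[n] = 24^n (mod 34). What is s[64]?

18

s[0] = 1; s[1] = 24; s[2] = 32; s[3] = 20; s[4] = 4; s[5] = 28; s[6] = 26; s[7] = 12; s[8] = 16; s[9] = 10; s[10] = 2; s[11] = 14; s[12] = 30; s[13] = 6; s[14] = 8; s[15] = 22; s[16] = 18; s[17] = 24.
Since s[17] = s[1] = 24, the sequence is eventually periodic: after a pre-period of length 1 it cycles with period 16.
For n ≥ 1, s[n] depends only on (n - 1) mod 16. (64 - 1) mod 16 = 15, so s[64] = s[16] = 18.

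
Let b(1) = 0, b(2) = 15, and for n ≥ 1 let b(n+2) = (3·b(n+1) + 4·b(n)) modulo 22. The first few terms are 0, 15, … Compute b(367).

Listing terms: b(1) = 0; b(2) = 15; b(3) = 1; b(4) = 19; b(5) = 17; b(6) = 17; b(7) = 9; b(8) = 7; b(9) = 13; b(10) = 1; b(11) = 11; b(12) = 15; b(13) = 1.
Since (b(12), b(13)) = (b(2), b(3)) = (15, 1) (two consecutive terms determine the rest), the sequence is eventually periodic: after a pre-period of length 1 it cycles with period 10.
For n ≥ 2, b(n) depends only on (n - 2) mod 10. (367 - 2) mod 10 = 5, so b(367) = b(7) = 9.

9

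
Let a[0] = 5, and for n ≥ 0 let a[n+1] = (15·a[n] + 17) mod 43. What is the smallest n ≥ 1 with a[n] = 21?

a[0] = 5,  a[1] = 6,  a[2] = 21,  a[3] = 31,  a[4] = 9,  a[5] = 23,  a[6] = 18,  a[7] = 29,  a[8] = 22,  a[9] = 3,  a[10] = 19,  a[11] = 1,  a[12] = 32,  a[13] = 24,  a[14] = 33,  a[15] = 39,  a[16] = 0,  a[17] = 17,  a[18] = 14,  a[19] = 12,  a[20] = 25,  a[21] = 5.
The sequence repeats with period 21.
The value 21 first appears (with n ≥ 1) at a[2].

2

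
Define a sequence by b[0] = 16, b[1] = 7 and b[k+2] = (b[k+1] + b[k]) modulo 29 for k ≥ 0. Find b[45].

b[0] = 16, b[1] = 7, b[2] = 23, b[3] = 1, b[4] = 24, b[5] = 25, b[6] = 20, b[7] = 16, b[8] = 7.
The sequence repeats with period 7.
So b[45] = b[0 + ((45-0) mod 7)] = b[3] = 1.

1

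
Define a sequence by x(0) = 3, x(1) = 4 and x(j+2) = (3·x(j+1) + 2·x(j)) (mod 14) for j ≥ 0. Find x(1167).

We have x(0) = 3; x(1) = 4; x(2) = 4; x(3) = 6; x(4) = 12; x(5) = 6; x(6) = 0; x(7) = 12; x(8) = 8; x(9) = 6; x(10) = 6; x(11) = 2; x(12) = 4; x(13) = 2; x(14) = 0; x(15) = 4; x(16) = 12; x(17) = 2; x(18) = 2; x(19) = 10; x(20) = 6; x(21) = 10; x(22) = 0; x(23) = 6; x(24) = 4; x(25) = 10; x(26) = 10; x(27) = 8; x(28) = 2; x(29) = 8; x(30) = 0; x(31) = 2; x(32) = 6; x(33) = 8; x(34) = 8; x(35) = 12; x(36) = 10; x(37) = 12; x(38) = 0; x(39) = 10; x(40) = 2; x(41) = 12; x(42) = 12; x(43) = 4; x(44) = 8; x(45) = 4; x(46) = 0; x(47) = 8; x(48) = 10; x(49) = 4; x(50) = 4.
Since (x(49), x(50)) = (x(1), x(2)) = (4, 4) (two consecutive terms determine the rest), the sequence is eventually periodic: after a pre-period of length 1 it cycles with period 48.
For j ≥ 1, x(j) depends only on (j - 1) mod 48. (1167 - 1) mod 48 = 14, so x(1167) = x(15) = 4.

4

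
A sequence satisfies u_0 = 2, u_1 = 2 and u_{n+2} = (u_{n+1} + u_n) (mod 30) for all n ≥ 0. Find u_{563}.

6

u_0 = 2; u_1 = 2; u_2 = 4; u_3 = 6; u_4 = 10; u_5 = 16; u_6 = 26; u_7 = 12; u_8 = 8; u_9 = 20; u_{10} = 28; u_{11} = 18; u_{12} = 16; u_{13} = 4; u_{14} = 20; u_{15} = 24; u_{16} = 14; u_{17} = 8; u_{18} = 22; u_{19} = 0; u_{20} = 22; u_{21} = 22; u_{22} = 14; u_{23} = 6; u_{24} = 20; u_{25} = 26; u_{26} = 16; u_{27} = 12; u_{28} = 28; u_{29} = 10; u_{30} = 8; u_{31} = 18; u_{32} = 26; u_{33} = 14; u_{34} = 10; u_{35} = 24; u_{36} = 4; u_{37} = 28; u_{38} = 2; u_{39} = 0; u_{40} = 2; u_{41} = 2.
The sequence repeats with period 40.
(563 - 0) mod 40 = 3, so u_{563} = u_3 = 6.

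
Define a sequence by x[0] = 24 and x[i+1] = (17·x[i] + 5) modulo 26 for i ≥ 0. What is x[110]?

6

Listing terms: x[0] = 24,  x[1] = 23,  x[2] = 6,  x[3] = 3,  x[4] = 4,  x[5] = 21,  x[6] = 24.
The sequence repeats with period 6.
So x[110] = x[0 + ((110-0) mod 6)] = x[2] = 6.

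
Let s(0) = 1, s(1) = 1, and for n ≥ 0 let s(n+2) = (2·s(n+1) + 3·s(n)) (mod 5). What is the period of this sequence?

4

Listing terms: s(0) = 1,  s(1) = 1,  s(2) = 0,  s(3) = 3,  s(4) = 1,  s(5) = 1.
Since (s(4), s(5)) = (s(0), s(1)) = (1, 1) (two consecutive terms determine the rest), the sequence is periodic with period 4.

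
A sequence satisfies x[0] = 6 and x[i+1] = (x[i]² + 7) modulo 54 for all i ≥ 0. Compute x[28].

38

We have x[0] = 6; x[1] = 43; x[2] = 20; x[3] = 29; x[4] = 38; x[5] = 47; x[6] = 2; x[7] = 11; x[8] = 20.
Since x[8] = x[2] = 20, the sequence is eventually periodic: after a pre-period of length 2 it cycles with period 6.
For i ≥ 2, x[i] depends only on (i - 2) mod 6. (28 - 2) mod 6 = 2, so x[28] = x[4] = 38.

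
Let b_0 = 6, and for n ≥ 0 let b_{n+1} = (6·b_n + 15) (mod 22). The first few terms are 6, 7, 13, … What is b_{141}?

7

We have b_0 = 6, b_1 = 7, b_2 = 13, b_3 = 5, b_4 = 1, b_5 = 21, b_6 = 9, b_7 = 3, b_8 = 11, b_9 = 15, b_{10} = 17, b_{11} = 7.
Since b_{11} = b_1 = 7, the sequence is eventually periodic: after a pre-period of length 1 it cycles with period 10.
For n ≥ 1, b_n depends only on (n - 1) mod 10. (141 - 1) mod 10 = 0, so b_{141} = b_1 = 7.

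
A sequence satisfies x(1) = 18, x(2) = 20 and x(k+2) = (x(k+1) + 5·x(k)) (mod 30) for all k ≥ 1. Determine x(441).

Listing terms: x(1) = 18, x(2) = 20, x(3) = 20, x(4) = 0, x(5) = 10, x(6) = 10, x(7) = 0, x(8) = 20, x(9) = 20.
Since (x(8), x(9)) = (x(2), x(3)) = (20, 20) (two consecutive terms determine the rest), the sequence is eventually periodic: after a pre-period of length 1 it cycles with period 6.
For k ≥ 2, x(k) depends only on (k - 2) mod 6. (441 - 2) mod 6 = 1, so x(441) = x(3) = 20.

20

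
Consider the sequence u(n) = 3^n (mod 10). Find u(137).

3

Listing terms: u(1) = 3,  u(2) = 9,  u(3) = 7,  u(4) = 1,  u(5) = 3.
Since u(5) = u(1) = 3, the sequence is periodic with period 4.
(137 - 1) mod 4 = 0, so u(137) = u(1) = 3.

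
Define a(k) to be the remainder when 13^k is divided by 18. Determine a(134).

7

We have a(0) = 1, a(1) = 13, a(2) = 7, a(3) = 1.
Since a(3) = a(0) = 1, the sequence is periodic with period 3.
(134 - 0) mod 3 = 2, so a(134) = a(2) = 7.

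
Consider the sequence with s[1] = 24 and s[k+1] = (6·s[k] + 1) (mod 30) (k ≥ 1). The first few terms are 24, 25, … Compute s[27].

25

We have s[1] = 24, s[2] = 25, s[3] = 1, s[4] = 7, s[5] = 13, s[6] = 19, s[7] = 25.
Since s[7] = s[2] = 25, the sequence is eventually periodic: after a pre-period of length 1 it cycles with period 5.
For k ≥ 2, s[k] depends only on (k - 2) mod 5. (27 - 2) mod 5 = 0, so s[27] = s[2] = 25.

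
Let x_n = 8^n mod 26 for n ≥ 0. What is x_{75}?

18

Listing terms: x_0 = 1; x_1 = 8; x_2 = 12; x_3 = 18; x_4 = 14; x_5 = 8.
Since x_5 = x_1 = 8, the sequence is eventually periodic: after a pre-period of length 1 it cycles with period 4.
For n ≥ 1, x_n depends only on (n - 1) mod 4. (75 - 1) mod 4 = 2, so x_{75} = x_3 = 18.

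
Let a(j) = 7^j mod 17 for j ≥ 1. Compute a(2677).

We have a(1) = 7, a(2) = 15, a(3) = 3, a(4) = 4, a(5) = 11, a(6) = 9, a(7) = 12, a(8) = 16, a(9) = 10, a(10) = 2, a(11) = 14, a(12) = 13, a(13) = 6, a(14) = 8, a(15) = 5, a(16) = 1, a(17) = 7.
The sequence repeats with period 16.
So a(2677) = a(1 + ((2677-1) mod 16)) = a(5) = 11.

11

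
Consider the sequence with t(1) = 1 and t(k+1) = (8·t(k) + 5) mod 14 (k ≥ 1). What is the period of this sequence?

Listing terms: t(1) = 1; t(2) = 13; t(3) = 11; t(4) = 9; t(5) = 7; t(6) = 5; t(7) = 3; t(8) = 1.
Since t(8) = t(1) = 1, the sequence is periodic with period 7.

7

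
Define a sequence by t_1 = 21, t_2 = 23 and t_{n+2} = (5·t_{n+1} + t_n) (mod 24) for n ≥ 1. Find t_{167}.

Computing terms: t_1 = 21, t_2 = 23, t_3 = 16, t_4 = 7, t_5 = 3, t_6 = 22, t_7 = 17, t_8 = 11, t_9 = 0, t_{10} = 11, t_{11} = 7, t_{12} = 22, t_{13} = 21, t_{14} = 7, t_{15} = 8, t_{16} = 23, t_{17} = 3, t_{18} = 14, t_{19} = 1, t_{20} = 19, t_{21} = 0, t_{22} = 19, t_{23} = 23, t_{24} = 14, t_{25} = 21, t_{26} = 23.
Since (t_{25}, t_{26}) = (t_1, t_2) = (21, 23) (two consecutive terms determine the rest), the sequence is periodic with period 24.
So t_{167} = t_{1 + ((167-1) mod 24)} = t_{23} = 23.

23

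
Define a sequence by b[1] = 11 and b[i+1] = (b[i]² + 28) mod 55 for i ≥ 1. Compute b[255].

b[1] = 11; b[2] = 39; b[3] = 9; b[4] = 54; b[5] = 29; b[6] = 44; b[7] = 39.
Since b[7] = b[2] = 39, the sequence is eventually periodic: after a pre-period of length 1 it cycles with period 5.
For i ≥ 2, b[i] depends only on (i - 2) mod 5. (255 - 2) mod 5 = 3, so b[255] = b[5] = 29.

29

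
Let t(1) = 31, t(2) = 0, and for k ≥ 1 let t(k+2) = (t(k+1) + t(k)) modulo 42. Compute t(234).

21

t(1) = 31,  t(2) = 0,  t(3) = 31,  t(4) = 31,  t(5) = 20,  t(6) = 9,  t(7) = 29,  t(8) = 38,  t(9) = 25,  t(10) = 21,  t(11) = 4,  t(12) = 25,  t(13) = 29,  t(14) = 12,  t(15) = 41,  t(16) = 11,  t(17) = 10,  t(18) = 21,  t(19) = 31,  t(20) = 10,  t(21) = 41,  t(22) = 9,  t(23) = 8,  t(24) = 17,  t(25) = 25,  t(26) = 0,  t(27) = 25,  t(28) = 25,  t(29) = 8,  t(30) = 33,  t(31) = 41,  t(32) = 32,  t(33) = 31,  t(34) = 21,  t(35) = 10,  t(36) = 31,  t(37) = 41,  t(38) = 30,  t(39) = 29,  t(40) = 17,  t(41) = 4,  t(42) = 21,  t(43) = 25,  t(44) = 4,  t(45) = 29,  t(46) = 33,  t(47) = 20,  t(48) = 11,  t(49) = 31,  t(50) = 0.
The sequence repeats with period 48.
(234 - 1) mod 48 = 41, so t(234) = t(42) = 21.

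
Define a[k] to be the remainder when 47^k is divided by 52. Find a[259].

Listing terms: a[1] = 47, a[2] = 25, a[3] = 31, a[4] = 1, a[5] = 47.
Since a[5] = a[1] = 47, the sequence is periodic with period 4.
(259 - 1) mod 4 = 2, so a[259] = a[3] = 31.

31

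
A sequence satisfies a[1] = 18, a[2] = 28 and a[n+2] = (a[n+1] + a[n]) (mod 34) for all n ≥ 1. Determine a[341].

a[1] = 18, a[2] = 28, a[3] = 12, a[4] = 6, a[5] = 18, a[6] = 24, a[7] = 8, a[8] = 32, a[9] = 6, a[10] = 4, a[11] = 10, a[12] = 14, a[13] = 24, a[14] = 4, a[15] = 28, a[16] = 32, a[17] = 26, a[18] = 24, a[19] = 16, a[20] = 6, a[21] = 22, a[22] = 28, a[23] = 16, a[24] = 10, a[25] = 26, a[26] = 2, a[27] = 28, a[28] = 30, a[29] = 24, a[30] = 20, a[31] = 10, a[32] = 30, a[33] = 6, a[34] = 2, a[35] = 8, a[36] = 10, a[37] = 18, a[38] = 28.
The sequence repeats with period 36.
(341 - 1) mod 36 = 16, so a[341] = a[17] = 26.

26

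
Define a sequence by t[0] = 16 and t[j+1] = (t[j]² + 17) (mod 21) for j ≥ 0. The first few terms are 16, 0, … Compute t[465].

12

Computing terms: t[0] = 16, t[1] = 0, t[2] = 17, t[3] = 12, t[4] = 14, t[5] = 3, t[6] = 5, t[7] = 0.
Since t[7] = t[1] = 0, the sequence is eventually periodic: after a pre-period of length 1 it cycles with period 6.
For j ≥ 1, t[j] depends only on (j - 1) mod 6. (465 - 1) mod 6 = 2, so t[465] = t[3] = 12.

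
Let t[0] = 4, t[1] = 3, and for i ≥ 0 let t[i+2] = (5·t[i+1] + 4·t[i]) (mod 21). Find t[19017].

Listing terms: t[0] = 4, t[1] = 3, t[2] = 10, t[3] = 20, t[4] = 14, t[5] = 3, t[6] = 8, t[7] = 10, t[8] = 19, t[9] = 9, t[10] = 16, t[11] = 11, t[12] = 14, t[13] = 9, t[14] = 17, t[15] = 16, t[16] = 1, t[17] = 6, t[18] = 13, t[19] = 5, t[20] = 14, t[21] = 6, t[22] = 2, t[23] = 13, t[24] = 10, t[25] = 18, t[26] = 4, t[27] = 8, t[28] = 14, t[29] = 18, t[30] = 20, t[31] = 4, t[32] = 16, t[33] = 12, t[34] = 19, t[35] = 17, t[36] = 14, t[37] = 12, t[38] = 11, t[39] = 19, t[40] = 13, t[41] = 15, t[42] = 1, t[43] = 2, t[44] = 14, t[45] = 15, t[46] = 5, t[47] = 1, t[48] = 4, t[49] = 3.
Since (t[48], t[49]) = (t[0], t[1]) = (4, 3) (two consecutive terms determine the rest), the sequence is periodic with period 48.
(19017 - 0) mod 48 = 9, so t[19017] = t[9] = 9.

9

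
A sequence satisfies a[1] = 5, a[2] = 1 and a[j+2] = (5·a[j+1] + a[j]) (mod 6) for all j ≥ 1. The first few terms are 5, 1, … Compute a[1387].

1

Computing terms: a[1] = 5; a[2] = 1; a[3] = 4; a[4] = 3; a[5] = 1; a[6] = 2; a[7] = 5; a[8] = 3; a[9] = 2; a[10] = 1; a[11] = 1; a[12] = 0; a[13] = 1; a[14] = 5; a[15] = 2; a[16] = 3; a[17] = 5; a[18] = 4; a[19] = 1; a[20] = 3; a[21] = 4; a[22] = 5; a[23] = 5; a[24] = 0; a[25] = 5; a[26] = 1.
The sequence repeats with period 24.
So a[1387] = a[1 + ((1387-1) mod 24)] = a[19] = 1.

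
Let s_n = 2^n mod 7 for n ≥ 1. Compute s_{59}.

4

We have s_1 = 2,  s_2 = 4,  s_3 = 1,  s_4 = 2.
The sequence repeats with period 3.
So s_{59} = s_{1 + ((59-1) mod 3)} = s_2 = 4.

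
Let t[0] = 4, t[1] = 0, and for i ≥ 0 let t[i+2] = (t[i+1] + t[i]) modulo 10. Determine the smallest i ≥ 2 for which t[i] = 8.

We have t[0] = 4,  t[1] = 0,  t[2] = 4,  t[3] = 4,  t[4] = 8,  t[5] = 2,  t[6] = 0,  t[7] = 2,  t[8] = 2,  t[9] = 4,  t[10] = 6,  t[11] = 0,  t[12] = 6,  t[13] = 6,  t[14] = 2,  t[15] = 8,  t[16] = 0,  t[17] = 8,  t[18] = 8,  t[19] = 6,  t[20] = 4,  t[21] = 0.
Since (t[20], t[21]) = (t[0], t[1]) = (4, 0) (two consecutive terms determine the rest), the sequence is periodic with period 20.
The value 8 first appears (with i ≥ 2) at t[4].

4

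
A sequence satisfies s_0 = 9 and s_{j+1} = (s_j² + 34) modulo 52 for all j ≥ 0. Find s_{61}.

11

Computing terms: s_0 = 9,  s_1 = 11,  s_2 = 51,  s_3 = 35,  s_4 = 11.
Since s_4 = s_1 = 11, the sequence is eventually periodic: after a pre-period of length 1 it cycles with period 3.
For j ≥ 1, s_j depends only on (j - 1) mod 3. (61 - 1) mod 3 = 0, so s_{61} = s_1 = 11.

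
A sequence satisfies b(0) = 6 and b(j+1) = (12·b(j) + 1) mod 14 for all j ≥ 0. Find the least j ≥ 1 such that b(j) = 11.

3

Computing terms: b(0) = 6,  b(1) = 3,  b(2) = 9,  b(3) = 11,  b(4) = 7,  b(5) = 1,  b(6) = 13,  b(7) = 3.
Since b(7) = b(1) = 3, the sequence is eventually periodic: after a pre-period of length 1 it cycles with period 6.
The value 11 first appears (with j ≥ 1) at b(3).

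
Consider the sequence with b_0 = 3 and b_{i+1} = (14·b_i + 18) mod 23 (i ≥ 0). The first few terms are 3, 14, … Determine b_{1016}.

Computing terms: b_0 = 3, b_1 = 14, b_2 = 7, b_3 = 1, b_4 = 9, b_5 = 6, b_6 = 10, b_7 = 20, b_8 = 22, b_9 = 4, b_{10} = 5, b_{11} = 19, b_{12} = 8, b_{13} = 15, b_{14} = 21, b_{15} = 13, b_{16} = 16, b_{17} = 12, b_{18} = 2, b_{19} = 0, b_{20} = 18, b_{21} = 17, b_{22} = 3.
Since b_{22} = b_0 = 3, the sequence is periodic with period 22.
So b_{1016} = b_{0 + ((1016-0) mod 22)} = b_4 = 9.

9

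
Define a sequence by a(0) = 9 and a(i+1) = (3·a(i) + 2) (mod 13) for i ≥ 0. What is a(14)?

Listing terms: a(0) = 9; a(1) = 3; a(2) = 11; a(3) = 9.
Since a(3) = a(0) = 9, the sequence is periodic with period 3.
(14 - 0) mod 3 = 2, so a(14) = a(2) = 11.

11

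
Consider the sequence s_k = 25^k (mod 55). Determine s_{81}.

Computing terms: s_0 = 1,  s_1 = 25,  s_2 = 20,  s_3 = 5,  s_4 = 15,  s_5 = 45,  s_6 = 25.
Since s_6 = s_1 = 25, the sequence is eventually periodic: after a pre-period of length 1 it cycles with period 5.
For k ≥ 1, s_k depends only on (k - 1) mod 5. (81 - 1) mod 5 = 0, so s_{81} = s_1 = 25.

25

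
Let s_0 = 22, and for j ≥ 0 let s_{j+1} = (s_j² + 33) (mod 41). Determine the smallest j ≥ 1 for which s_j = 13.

s_0 = 22,  s_1 = 25,  s_2 = 2,  s_3 = 37,  s_4 = 8,  s_5 = 15,  s_6 = 12,  s_7 = 13,  s_8 = 38,  s_9 = 1,  s_{10} = 34,  s_{11} = 0,  s_{12} = 33,  s_{13} = 15.
Since s_{13} = s_5 = 15, the sequence is eventually periodic: after a pre-period of length 5 it cycles with period 8.
The value 13 first appears (with j ≥ 1) at s_7.

7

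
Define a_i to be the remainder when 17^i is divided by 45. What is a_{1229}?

17

Computing terms: a_1 = 17; a_2 = 19; a_3 = 8; a_4 = 1; a_5 = 17.
Since a_5 = a_1 = 17, the sequence is periodic with period 4.
(1229 - 1) mod 4 = 0, so a_{1229} = a_1 = 17.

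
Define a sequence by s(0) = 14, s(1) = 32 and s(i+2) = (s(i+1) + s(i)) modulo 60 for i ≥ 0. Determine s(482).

s(0) = 14,  s(1) = 32,  s(2) = 46,  s(3) = 18,  s(4) = 4,  s(5) = 22,  s(6) = 26,  s(7) = 48,  s(8) = 14,  s(9) = 2,  s(10) = 16,  s(11) = 18,  s(12) = 34,  s(13) = 52,  s(14) = 26,  s(15) = 18,  s(16) = 44,  s(17) = 2,  s(18) = 46,  s(19) = 48,  s(20) = 34,  s(21) = 22,  s(22) = 56,  s(23) = 18,  s(24) = 14,  s(25) = 32.
Since (s(24), s(25)) = (s(0), s(1)) = (14, 32) (two consecutive terms determine the rest), the sequence is periodic with period 24.
(482 - 0) mod 24 = 2, so s(482) = s(2) = 46.

46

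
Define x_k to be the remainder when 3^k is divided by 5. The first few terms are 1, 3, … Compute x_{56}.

We have x_0 = 1, x_1 = 3, x_2 = 4, x_3 = 2, x_4 = 1.
The sequence repeats with period 4.
(56 - 0) mod 4 = 0, so x_{56} = x_0 = 1.

1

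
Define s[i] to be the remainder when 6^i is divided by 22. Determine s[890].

Listing terms: s[0] = 1; s[1] = 6; s[2] = 14; s[3] = 18; s[4] = 20; s[5] = 10; s[6] = 16; s[7] = 8; s[8] = 4; s[9] = 2; s[10] = 12; s[11] = 6.
Since s[11] = s[1] = 6, the sequence is eventually periodic: after a pre-period of length 1 it cycles with period 10.
For i ≥ 1, s[i] depends only on (i - 1) mod 10. (890 - 1) mod 10 = 9, so s[890] = s[10] = 12.

12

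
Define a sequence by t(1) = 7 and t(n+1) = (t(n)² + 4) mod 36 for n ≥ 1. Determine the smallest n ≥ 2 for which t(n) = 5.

3

Computing terms: t(1) = 7,  t(2) = 17,  t(3) = 5,  t(4) = 29,  t(5) = 17.
Since t(5) = t(2) = 17, the sequence is eventually periodic: after a pre-period of length 1 it cycles with period 3.
The value 5 first appears (with n ≥ 2) at t(3).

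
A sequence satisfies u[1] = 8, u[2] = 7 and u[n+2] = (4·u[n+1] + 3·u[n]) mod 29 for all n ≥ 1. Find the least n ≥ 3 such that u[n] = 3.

7

We have u[1] = 8,  u[2] = 7,  u[3] = 23,  u[4] = 26,  u[5] = 28,  u[6] = 16,  u[7] = 3,  u[8] = 2,  u[9] = 17,  u[10] = 16,  u[11] = 28,  u[12] = 15,  u[13] = 28,  u[14] = 12,  u[15] = 16,  u[16] = 13,  u[17] = 13,  u[18] = 4,  u[19] = 26,  u[20] = 0,  u[21] = 20,  u[22] = 22,  u[23] = 3,  u[24] = 20,  u[25] = 2,  u[26] = 10,  u[27] = 17,  u[28] = 11,  u[29] = 8,  u[30] = 7.
The sequence repeats with period 28.
The value 3 first appears (with n ≥ 3) at u[7].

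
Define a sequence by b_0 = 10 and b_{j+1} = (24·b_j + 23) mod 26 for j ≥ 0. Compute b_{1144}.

19

Computing terms: b_0 = 10,  b_1 = 3,  b_2 = 17,  b_3 = 15,  b_4 = 19,  b_5 = 11,  b_6 = 1,  b_7 = 21,  b_8 = 7,  b_9 = 9,  b_{10} = 5,  b_{11} = 13,  b_{12} = 23,  b_{13} = 3.
Since b_{13} = b_1 = 3, the sequence is eventually periodic: after a pre-period of length 1 it cycles with period 12.
For j ≥ 1, b_j depends only on (j - 1) mod 12. (1144 - 1) mod 12 = 3, so b_{1144} = b_4 = 19.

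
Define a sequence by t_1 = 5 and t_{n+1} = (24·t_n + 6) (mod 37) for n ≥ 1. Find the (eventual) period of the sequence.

36

Listing terms: t_1 = 5; t_2 = 15; t_3 = 33; t_4 = 21; t_5 = 29; t_6 = 36; t_7 = 19; t_8 = 18; t_9 = 31; t_{10} = 10; t_{11} = 24; t_{12} = 27; t_{13} = 25; t_{14} = 14; t_{15} = 9; t_{16} = 0; t_{17} = 6; t_{18} = 2; t_{19} = 17; t_{20} = 7; t_{21} = 26; t_{22} = 1; t_{23} = 30; t_{24} = 23; t_{25} = 3; t_{26} = 4; t_{27} = 28; t_{28} = 12; t_{29} = 35; t_{30} = 32; t_{31} = 34; t_{32} = 8; t_{33} = 13; t_{34} = 22; t_{35} = 16; t_{36} = 20; t_{37} = 5.
Since t_{37} = t_1 = 5, the sequence is periodic with period 36.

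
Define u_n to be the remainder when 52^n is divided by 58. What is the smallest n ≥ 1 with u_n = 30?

We have u_0 = 1,  u_1 = 52,  u_2 = 36,  u_3 = 16,  u_4 = 20,  u_5 = 54,  u_6 = 24,  u_7 = 30,  u_8 = 52.
Since u_8 = u_1 = 52, the sequence is eventually periodic: after a pre-period of length 1 it cycles with period 7.
The value 30 first appears (with n ≥ 1) at u_7.

7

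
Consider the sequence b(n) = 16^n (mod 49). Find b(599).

We have b(0) = 1; b(1) = 16; b(2) = 11; b(3) = 29; b(4) = 23; b(5) = 25; b(6) = 8; b(7) = 30; b(8) = 39; b(9) = 36; b(10) = 37; b(11) = 4; b(12) = 15; b(13) = 44; b(14) = 18; b(15) = 43; b(16) = 2; b(17) = 32; b(18) = 22; b(19) = 9; b(20) = 46; b(21) = 1.
Since b(21) = b(0) = 1, the sequence is periodic with period 21.
So b(599) = b(0 + ((599-0) mod 21)) = b(11) = 4.

4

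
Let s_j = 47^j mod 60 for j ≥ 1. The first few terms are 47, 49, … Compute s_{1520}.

1

s_1 = 47; s_2 = 49; s_3 = 23; s_4 = 1; s_5 = 47.
The sequence repeats with period 4.
(1520 - 1) mod 4 = 3, so s_{1520} = s_4 = 1.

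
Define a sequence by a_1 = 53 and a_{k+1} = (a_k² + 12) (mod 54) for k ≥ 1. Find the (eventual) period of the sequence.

6

Computing terms: a_1 = 53, a_2 = 13, a_3 = 19, a_4 = 49, a_5 = 37, a_6 = 31, a_7 = 1, a_8 = 13.
Since a_8 = a_2 = 13, the sequence is eventually periodic: after a pre-period of length 1 it cycles with period 6.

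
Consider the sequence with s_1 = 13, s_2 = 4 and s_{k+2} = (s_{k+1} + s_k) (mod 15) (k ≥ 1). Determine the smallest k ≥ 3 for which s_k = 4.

Computing terms: s_1 = 13; s_2 = 4; s_3 = 2; s_4 = 6; s_5 = 8; s_6 = 14; s_7 = 7; s_8 = 6; s_9 = 13; s_{10} = 4.
Since (s_9, s_{10}) = (s_1, s_2) = (13, 4) (two consecutive terms determine the rest), the sequence is periodic with period 8.
The value 4 next appears (with k ≥ 3) at s_{10}.

10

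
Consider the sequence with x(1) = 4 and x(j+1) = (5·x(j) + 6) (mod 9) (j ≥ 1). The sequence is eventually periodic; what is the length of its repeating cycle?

x(1) = 4, x(2) = 8, x(3) = 1, x(4) = 2, x(5) = 7, x(6) = 5, x(7) = 4.
The sequence repeats with period 6.

6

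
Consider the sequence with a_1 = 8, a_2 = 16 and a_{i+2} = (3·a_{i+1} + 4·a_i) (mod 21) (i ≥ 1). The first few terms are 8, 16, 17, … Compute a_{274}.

10

a_1 = 8; a_2 = 16; a_3 = 17; a_4 = 10; a_5 = 14; a_6 = 19; a_7 = 8; a_8 = 16.
Since (a_7, a_8) = (a_1, a_2) = (8, 16) (two consecutive terms determine the rest), the sequence is periodic with period 6.
So a_{274} = a_{1 + ((274-1) mod 6)} = a_4 = 10.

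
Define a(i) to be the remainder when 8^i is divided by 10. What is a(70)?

4

Listing terms: a(1) = 8,  a(2) = 4,  a(3) = 2,  a(4) = 6,  a(5) = 8.
Since a(5) = a(1) = 8, the sequence is periodic with period 4.
(70 - 1) mod 4 = 1, so a(70) = a(2) = 4.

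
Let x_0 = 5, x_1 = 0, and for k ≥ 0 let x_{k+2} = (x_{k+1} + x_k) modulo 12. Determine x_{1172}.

Listing terms: x_0 = 5, x_1 = 0, x_2 = 5, x_3 = 5, x_4 = 10, x_5 = 3, x_6 = 1, x_7 = 4, x_8 = 5, x_9 = 9, x_{10} = 2, x_{11} = 11, x_{12} = 1, x_{13} = 0, x_{14} = 1, x_{15} = 1, x_{16} = 2, x_{17} = 3, x_{18} = 5, x_{19} = 8, x_{20} = 1, x_{21} = 9, x_{22} = 10, x_{23} = 7, x_{24} = 5, x_{25} = 0.
The sequence repeats with period 24.
(1172 - 0) mod 24 = 20, so x_{1172} = x_{20} = 1.

1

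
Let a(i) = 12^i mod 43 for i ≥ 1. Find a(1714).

40

We have a(1) = 12, a(2) = 15, a(3) = 8, a(4) = 10, a(5) = 34, a(6) = 21, a(7) = 37, a(8) = 14, a(9) = 39, a(10) = 38, a(11) = 26, a(12) = 11, a(13) = 3, a(14) = 36, a(15) = 2, a(16) = 24, a(17) = 30, a(18) = 16, a(19) = 20, a(20) = 25, a(21) = 42, a(22) = 31, a(23) = 28, a(24) = 35, a(25) = 33, a(26) = 9, a(27) = 22, a(28) = 6, a(29) = 29, a(30) = 4, a(31) = 5, a(32) = 17, a(33) = 32, a(34) = 40, a(35) = 7, a(36) = 41, a(37) = 19, a(38) = 13, a(39) = 27, a(40) = 23, a(41) = 18, a(42) = 1, a(43) = 12.
Since a(43) = a(1) = 12, the sequence is periodic with period 42.
So a(1714) = a(1 + ((1714-1) mod 42)) = a(34) = 40.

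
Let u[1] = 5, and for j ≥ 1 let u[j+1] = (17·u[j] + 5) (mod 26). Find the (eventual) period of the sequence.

6

We have u[1] = 5,  u[2] = 12,  u[3] = 1,  u[4] = 22,  u[5] = 15,  u[6] = 0,  u[7] = 5.
Since u[7] = u[1] = 5, the sequence is periodic with period 6.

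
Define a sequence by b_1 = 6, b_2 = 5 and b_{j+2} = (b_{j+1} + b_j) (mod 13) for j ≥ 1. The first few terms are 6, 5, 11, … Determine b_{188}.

9

b_1 = 6,  b_2 = 5,  b_3 = 11,  b_4 = 3,  b_5 = 1,  b_6 = 4,  b_7 = 5,  b_8 = 9,  b_9 = 1,  b_{10} = 10,  b_{11} = 11,  b_{12} = 8,  b_{13} = 6,  b_{14} = 1,  b_{15} = 7,  b_{16} = 8,  b_{17} = 2,  b_{18} = 10,  b_{19} = 12,  b_{20} = 9,  b_{21} = 8,  b_{22} = 4,  b_{23} = 12,  b_{24} = 3,  b_{25} = 2,  b_{26} = 5,  b_{27} = 7,  b_{28} = 12,  b_{29} = 6,  b_{30} = 5.
The sequence repeats with period 28.
So b_{188} = b_{1 + ((188-1) mod 28)} = b_{20} = 9.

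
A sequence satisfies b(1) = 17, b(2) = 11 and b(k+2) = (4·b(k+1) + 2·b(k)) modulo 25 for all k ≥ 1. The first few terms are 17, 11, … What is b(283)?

Computing terms: b(1) = 17, b(2) = 11, b(3) = 3, b(4) = 9, b(5) = 17, b(6) = 11.
Since (b(5), b(6)) = (b(1), b(2)) = (17, 11) (two consecutive terms determine the rest), the sequence is periodic with period 4.
(283 - 1) mod 4 = 2, so b(283) = b(3) = 3.

3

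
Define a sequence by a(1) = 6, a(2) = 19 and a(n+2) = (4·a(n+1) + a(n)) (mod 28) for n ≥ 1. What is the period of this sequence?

a(1) = 6,  a(2) = 19,  a(3) = 26,  a(4) = 11,  a(5) = 14,  a(6) = 11,  a(7) = 2,  a(8) = 19,  a(9) = 22,  a(10) = 23,  a(11) = 2,  a(12) = 3,  a(13) = 14,  a(14) = 3,  a(15) = 26,  a(16) = 23,  a(17) = 6,  a(18) = 19.
The sequence repeats with period 16.

16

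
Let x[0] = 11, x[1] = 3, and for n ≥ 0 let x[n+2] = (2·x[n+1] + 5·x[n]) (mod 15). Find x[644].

Listing terms: x[0] = 11,  x[1] = 3,  x[2] = 1,  x[3] = 2,  x[4] = 9,  x[5] = 13,  x[6] = 11,  x[7] = 12,  x[8] = 4,  x[9] = 8,  x[10] = 6,  x[11] = 7,  x[12] = 14,  x[13] = 3,  x[14] = 1.
Since (x[13], x[14]) = (x[1], x[2]) = (3, 1) (two consecutive terms determine the rest), the sequence is eventually periodic: after a pre-period of length 1 it cycles with period 12.
For n ≥ 1, x[n] depends only on (n - 1) mod 12. (644 - 1) mod 12 = 7, so x[644] = x[8] = 4.

4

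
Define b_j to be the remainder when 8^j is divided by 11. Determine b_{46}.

We have b_1 = 8,  b_2 = 9,  b_3 = 6,  b_4 = 4,  b_5 = 10,  b_6 = 3,  b_7 = 2,  b_8 = 5,  b_9 = 7,  b_{10} = 1,  b_{11} = 8.
The sequence repeats with period 10.
(46 - 1) mod 10 = 5, so b_{46} = b_6 = 3.

3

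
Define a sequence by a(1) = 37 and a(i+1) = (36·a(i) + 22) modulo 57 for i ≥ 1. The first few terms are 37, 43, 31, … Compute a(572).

We have a(1) = 37; a(2) = 43; a(3) = 31; a(4) = 55; a(5) = 7; a(6) = 46; a(7) = 25; a(8) = 10; a(9) = 40; a(10) = 37.
The sequence repeats with period 9.
So a(572) = a(1 + ((572-1) mod 9)) = a(5) = 7.

7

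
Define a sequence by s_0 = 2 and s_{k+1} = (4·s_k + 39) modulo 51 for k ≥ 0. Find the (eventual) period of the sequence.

Listing terms: s_0 = 2,  s_1 = 47,  s_2 = 23,  s_3 = 29,  s_4 = 2.
The sequence repeats with period 4.

4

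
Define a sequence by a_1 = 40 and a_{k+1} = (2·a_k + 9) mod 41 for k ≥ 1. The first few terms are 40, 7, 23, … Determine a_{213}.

0

Listing terms: a_1 = 40, a_2 = 7, a_3 = 23, a_4 = 14, a_5 = 37, a_6 = 1, a_7 = 11, a_8 = 31, a_9 = 30, a_{10} = 28, a_{11} = 24, a_{12} = 16, a_{13} = 0, a_{14} = 9, a_{15} = 27, a_{16} = 22, a_{17} = 12, a_{18} = 33, a_{19} = 34, a_{20} = 36, a_{21} = 40.
Since a_{21} = a_1 = 40, the sequence is periodic with period 20.
So a_{213} = a_{1 + ((213-1) mod 20)} = a_{13} = 0.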